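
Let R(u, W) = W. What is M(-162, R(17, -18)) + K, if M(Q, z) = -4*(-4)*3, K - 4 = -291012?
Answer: -290960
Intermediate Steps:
K = -291008 (K = 4 - 291012 = -291008)
M(Q, z) = 48 (M(Q, z) = 16*3 = 48)
M(-162, R(17, -18)) + K = 48 - 291008 = -290960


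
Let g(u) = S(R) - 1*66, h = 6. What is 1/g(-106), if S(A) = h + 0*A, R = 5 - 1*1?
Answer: -1/60 ≈ -0.016667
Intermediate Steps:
R = 4 (R = 5 - 1 = 4)
S(A) = 6 (S(A) = 6 + 0*A = 6 + 0 = 6)
g(u) = -60 (g(u) = 6 - 1*66 = 6 - 66 = -60)
1/g(-106) = 1/(-60) = -1/60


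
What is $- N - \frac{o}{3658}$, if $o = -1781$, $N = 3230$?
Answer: $- \frac{11813559}{3658} \approx -3229.5$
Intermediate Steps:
$- N - \frac{o}{3658} = \left(-1\right) 3230 - - \frac{1781}{3658} = -3230 - \left(-1781\right) \frac{1}{3658} = -3230 - - \frac{1781}{3658} = -3230 + \frac{1781}{3658} = - \frac{11813559}{3658}$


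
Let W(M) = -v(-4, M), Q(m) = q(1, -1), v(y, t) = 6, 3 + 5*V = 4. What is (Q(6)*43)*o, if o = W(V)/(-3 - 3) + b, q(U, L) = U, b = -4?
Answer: -129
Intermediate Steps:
V = ⅕ (V = -⅗ + (⅕)*4 = -⅗ + ⅘ = ⅕ ≈ 0.20000)
Q(m) = 1
W(M) = -6 (W(M) = -1*6 = -6)
o = -3 (o = -6/(-3 - 3) - 4 = -6/(-6) - 4 = -⅙*(-6) - 4 = 1 - 4 = -3)
(Q(6)*43)*o = (1*43)*(-3) = 43*(-3) = -129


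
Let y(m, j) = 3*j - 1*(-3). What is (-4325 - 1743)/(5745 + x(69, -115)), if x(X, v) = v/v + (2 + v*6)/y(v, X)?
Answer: -318570/301493 ≈ -1.0566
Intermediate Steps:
y(m, j) = 3 + 3*j (y(m, j) = 3*j + 3 = 3 + 3*j)
x(X, v) = 1 + (2 + 6*v)/(3 + 3*X) (x(X, v) = v/v + (2 + v*6)/(3 + 3*X) = 1 + (2 + 6*v)/(3 + 3*X))
(-4325 - 1743)/(5745 + x(69, -115)) = (-4325 - 1743)/(5745 + (5/3 + 69 + 2*(-115))/(1 + 69)) = -6068/(5745 + (5/3 + 69 - 230)/70) = -6068/(5745 + (1/70)*(-478/3)) = -6068/(5745 - 239/105) = -6068/602986/105 = -6068*105/602986 = -318570/301493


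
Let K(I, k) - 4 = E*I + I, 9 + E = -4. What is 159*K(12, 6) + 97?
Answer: -22163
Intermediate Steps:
E = -13 (E = -9 - 4 = -13)
K(I, k) = 4 - 12*I (K(I, k) = 4 + (-13*I + I) = 4 - 12*I)
159*K(12, 6) + 97 = 159*(4 - 12*12) + 97 = 159*(4 - 144) + 97 = 159*(-140) + 97 = -22260 + 97 = -22163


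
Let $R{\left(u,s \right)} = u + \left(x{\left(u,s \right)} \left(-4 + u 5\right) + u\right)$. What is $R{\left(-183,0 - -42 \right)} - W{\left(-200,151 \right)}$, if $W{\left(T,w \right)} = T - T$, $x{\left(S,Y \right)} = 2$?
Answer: $-2204$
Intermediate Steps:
$W{\left(T,w \right)} = 0$
$R{\left(u,s \right)} = -8 + 12 u$ ($R{\left(u,s \right)} = u + \left(2 \left(-4 + u 5\right) + u\right) = u + \left(2 \left(-4 + 5 u\right) + u\right) = u + \left(\left(-8 + 10 u\right) + u\right) = u + \left(-8 + 11 u\right) = -8 + 12 u$)
$R{\left(-183,0 - -42 \right)} - W{\left(-200,151 \right)} = \left(-8 + 12 \left(-183\right)\right) - 0 = \left(-8 - 2196\right) + 0 = -2204 + 0 = -2204$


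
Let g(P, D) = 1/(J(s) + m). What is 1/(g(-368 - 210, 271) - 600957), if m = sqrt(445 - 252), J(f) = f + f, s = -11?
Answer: -174878509/105094477354168 + sqrt(193)/105094477354168 ≈ -1.6640e-6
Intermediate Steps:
J(f) = 2*f
m = sqrt(193) ≈ 13.892
g(P, D) = 1/(-22 + sqrt(193)) (g(P, D) = 1/(2*(-11) + sqrt(193)) = 1/(-22 + sqrt(193)))
1/(g(-368 - 210, 271) - 600957) = 1/((-22/291 - sqrt(193)/291) - 600957) = 1/(-174878509/291 - sqrt(193)/291)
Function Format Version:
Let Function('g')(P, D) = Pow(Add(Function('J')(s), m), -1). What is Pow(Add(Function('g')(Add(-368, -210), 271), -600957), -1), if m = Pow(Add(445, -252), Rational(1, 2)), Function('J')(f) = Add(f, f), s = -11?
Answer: Add(Rational(-174878509, 105094477354168), Mul(Rational(1, 105094477354168), Pow(193, Rational(1, 2)))) ≈ -1.6640e-6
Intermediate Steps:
Function('J')(f) = Mul(2, f)
m = Pow(193, Rational(1, 2)) ≈ 13.892
Function('g')(P, D) = Pow(Add(-22, Pow(193, Rational(1, 2))), -1) (Function('g')(P, D) = Pow(Add(Mul(2, -11), Pow(193, Rational(1, 2))), -1) = Pow(Add(-22, Pow(193, Rational(1, 2))), -1))
Pow(Add(Function('g')(Add(-368, -210), 271), -600957), -1) = Pow(Add(Add(Rational(-22, 291), Mul(Rational(-1, 291), Pow(193, Rational(1, 2)))), -600957), -1) = Pow(Add(Rational(-174878509, 291), Mul(Rational(-1, 291), Pow(193, Rational(1, 2)))), -1)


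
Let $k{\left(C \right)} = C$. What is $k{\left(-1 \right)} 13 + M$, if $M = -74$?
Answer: $-87$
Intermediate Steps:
$k{\left(-1 \right)} 13 + M = \left(-1\right) 13 - 74 = -13 - 74 = -87$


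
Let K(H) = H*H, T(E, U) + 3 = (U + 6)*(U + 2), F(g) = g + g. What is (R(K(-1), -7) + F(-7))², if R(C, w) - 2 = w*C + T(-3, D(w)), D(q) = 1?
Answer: 1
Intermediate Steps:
F(g) = 2*g
T(E, U) = -3 + (2 + U)*(6 + U) (T(E, U) = -3 + (U + 6)*(U + 2) = -3 + (6 + U)*(2 + U) = -3 + (2 + U)*(6 + U))
K(H) = H²
R(C, w) = 20 + C*w (R(C, w) = 2 + (w*C + (9 + 1² + 8*1)) = 2 + (C*w + (9 + 1 + 8)) = 2 + (C*w + 18) = 2 + (18 + C*w) = 20 + C*w)
(R(K(-1), -7) + F(-7))² = ((20 + (-1)²*(-7)) + 2*(-7))² = ((20 + 1*(-7)) - 14)² = ((20 - 7) - 14)² = (13 - 14)² = (-1)² = 1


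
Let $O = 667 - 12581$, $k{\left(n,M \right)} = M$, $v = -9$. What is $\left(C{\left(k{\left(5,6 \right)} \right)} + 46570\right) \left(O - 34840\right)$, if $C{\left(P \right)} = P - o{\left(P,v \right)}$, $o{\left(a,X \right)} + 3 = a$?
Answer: $-2177474042$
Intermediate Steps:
$o{\left(a,X \right)} = -3 + a$
$C{\left(P \right)} = 3$ ($C{\left(P \right)} = P - \left(-3 + P\right) = 3$)
$O = -11914$ ($O = 667 - 12581 = -11914$)
$\left(C{\left(k{\left(5,6 \right)} \right)} + 46570\right) \left(O - 34840\right) = \left(3 + 46570\right) \left(-11914 - 34840\right) = 46573 \left(-46754\right) = -2177474042$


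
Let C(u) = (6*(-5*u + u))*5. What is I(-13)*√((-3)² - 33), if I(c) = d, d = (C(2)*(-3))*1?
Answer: 1440*I*√6 ≈ 3527.3*I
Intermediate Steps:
C(u) = -120*u (C(u) = (6*(-4*u))*5 = -24*u*5 = -120*u)
d = 720 (d = (-120*2*(-3))*1 = -240*(-3)*1 = 720*1 = 720)
I(c) = 720
I(-13)*√((-3)² - 33) = 720*√((-3)² - 33) = 720*√(9 - 33) = 720*√(-24) = 720*(2*I*√6) = 1440*I*√6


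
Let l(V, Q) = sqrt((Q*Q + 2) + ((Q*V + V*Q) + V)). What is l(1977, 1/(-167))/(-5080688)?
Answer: -sqrt(54532014)/848474896 ≈ -8.7034e-6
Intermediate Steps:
l(V, Q) = sqrt(2 + V + Q**2 + 2*Q*V) (l(V, Q) = sqrt((Q**2 + 2) + ((Q*V + Q*V) + V)) = sqrt((2 + Q**2) + (2*Q*V + V)) = sqrt((2 + Q**2) + (V + 2*Q*V)) = sqrt(2 + V + Q**2 + 2*Q*V))
l(1977, 1/(-167))/(-5080688) = sqrt(2 + 1977 + (1/(-167))**2 + 2*1977/(-167))/(-5080688) = sqrt(2 + 1977 + (-1/167)**2 + 2*(-1/167)*1977)*(-1/5080688) = sqrt(2 + 1977 + 1/27889 - 3954/167)*(-1/5080688) = sqrt(54532014/27889)*(-1/5080688) = (sqrt(54532014)/167)*(-1/5080688) = -sqrt(54532014)/848474896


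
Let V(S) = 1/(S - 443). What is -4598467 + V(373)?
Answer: -321892691/70 ≈ -4.5985e+6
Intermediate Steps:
V(S) = 1/(-443 + S)
-4598467 + V(373) = -4598467 + 1/(-443 + 373) = -4598467 + 1/(-70) = -4598467 - 1/70 = -321892691/70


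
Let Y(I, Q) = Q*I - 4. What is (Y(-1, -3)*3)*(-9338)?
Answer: 28014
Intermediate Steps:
Y(I, Q) = -4 + I*Q (Y(I, Q) = I*Q - 4 = -4 + I*Q)
(Y(-1, -3)*3)*(-9338) = ((-4 - 1*(-3))*3)*(-9338) = ((-4 + 3)*3)*(-9338) = -1*3*(-9338) = -3*(-9338) = 28014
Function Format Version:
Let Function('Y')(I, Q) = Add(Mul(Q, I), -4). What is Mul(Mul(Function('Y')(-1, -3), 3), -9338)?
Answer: 28014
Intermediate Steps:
Function('Y')(I, Q) = Add(-4, Mul(I, Q)) (Function('Y')(I, Q) = Add(Mul(I, Q), -4) = Add(-4, Mul(I, Q)))
Mul(Mul(Function('Y')(-1, -3), 3), -9338) = Mul(Mul(Add(-4, Mul(-1, -3)), 3), -9338) = Mul(Mul(Add(-4, 3), 3), -9338) = Mul(Mul(-1, 3), -9338) = Mul(-3, -9338) = 28014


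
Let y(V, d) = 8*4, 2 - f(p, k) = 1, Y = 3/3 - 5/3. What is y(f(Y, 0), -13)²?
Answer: 1024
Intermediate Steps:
Y = -⅔ (Y = 3*(⅓) - 5*⅓ = 1 - 5/3 = -⅔ ≈ -0.66667)
f(p, k) = 1 (f(p, k) = 2 - 1*1 = 2 - 1 = 1)
y(V, d) = 32
y(f(Y, 0), -13)² = 32² = 1024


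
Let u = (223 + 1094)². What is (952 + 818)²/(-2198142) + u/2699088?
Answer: -2965082807/3788619856 ≈ -0.78263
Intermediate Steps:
u = 1734489 (u = 1317² = 1734489)
(952 + 818)²/(-2198142) + u/2699088 = (952 + 818)²/(-2198142) + 1734489/2699088 = 1770²*(-1/2198142) + 1734489*(1/2699088) = 3132900*(-1/2198142) + 578163/899696 = -174050/122119 + 578163/899696 = -2965082807/3788619856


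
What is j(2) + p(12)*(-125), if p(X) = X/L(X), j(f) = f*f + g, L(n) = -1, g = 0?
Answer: 1504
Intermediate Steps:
j(f) = f² (j(f) = f*f + 0 = f² + 0 = f²)
p(X) = -X (p(X) = X/(-1) = X*(-1) = -X)
j(2) + p(12)*(-125) = 2² - 1*12*(-125) = 4 - 12*(-125) = 4 + 1500 = 1504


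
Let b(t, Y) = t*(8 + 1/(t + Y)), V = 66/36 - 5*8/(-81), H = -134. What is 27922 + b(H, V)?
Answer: 572759058/21331 ≈ 26851.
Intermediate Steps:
V = 377/162 (V = 66*(1/36) - 40*(-1/81) = 11/6 + 40/81 = 377/162 ≈ 2.3272)
b(t, Y) = t*(8 + 1/(Y + t))
27922 + b(H, V) = 27922 - 134*(1 + 8*(377/162) + 8*(-134))/(377/162 - 134) = 27922 - 134*(1 + 1508/81 - 1072)/(-21331/162) = 27922 - 134*(-162/21331)*(-85243/81) = 27922 - 22845124/21331 = 572759058/21331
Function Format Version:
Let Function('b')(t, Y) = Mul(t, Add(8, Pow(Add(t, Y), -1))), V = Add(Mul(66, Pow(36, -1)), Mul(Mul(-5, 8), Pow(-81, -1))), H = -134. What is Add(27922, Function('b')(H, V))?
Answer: Rational(572759058, 21331) ≈ 26851.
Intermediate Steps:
V = Rational(377, 162) (V = Add(Mul(66, Rational(1, 36)), Mul(-40, Rational(-1, 81))) = Add(Rational(11, 6), Rational(40, 81)) = Rational(377, 162) ≈ 2.3272)
Function('b')(t, Y) = Mul(t, Add(8, Pow(Add(Y, t), -1)))
Add(27922, Function('b')(H, V)) = Add(27922, Mul(-134, Pow(Add(Rational(377, 162), -134), -1), Add(1, Mul(8, Rational(377, 162)), Mul(8, -134)))) = Add(27922, Mul(-134, Pow(Rational(-21331, 162), -1), Add(1, Rational(1508, 81), -1072))) = Add(27922, Mul(-134, Rational(-162, 21331), Rational(-85243, 81))) = Add(27922, Rational(-22845124, 21331)) = Rational(572759058, 21331)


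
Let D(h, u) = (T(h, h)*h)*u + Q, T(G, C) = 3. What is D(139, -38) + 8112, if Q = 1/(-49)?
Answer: -378967/49 ≈ -7734.0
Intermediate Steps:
Q = -1/49 ≈ -0.020408
D(h, u) = -1/49 + 3*h*u (D(h, u) = (3*h)*u - 1/49 = 3*h*u - 1/49 = -1/49 + 3*h*u)
D(139, -38) + 8112 = (-1/49 + 3*139*(-38)) + 8112 = (-1/49 - 15846) + 8112 = -776455/49 + 8112 = -378967/49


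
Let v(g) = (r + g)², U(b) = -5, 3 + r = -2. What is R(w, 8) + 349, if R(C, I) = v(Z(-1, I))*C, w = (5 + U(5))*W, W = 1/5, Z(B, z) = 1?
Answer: 349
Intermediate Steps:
r = -5 (r = -3 - 2 = -5)
W = ⅕ ≈ 0.20000
v(g) = (-5 + g)²
w = 0 (w = (5 - 5)*(⅕) = 0*(⅕) = 0)
R(C, I) = 16*C (R(C, I) = (-5 + 1)²*C = (-4)²*C = 16*C)
R(w, 8) + 349 = 16*0 + 349 = 0 + 349 = 349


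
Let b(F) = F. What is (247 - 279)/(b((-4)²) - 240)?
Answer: ⅐ ≈ 0.14286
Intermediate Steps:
(247 - 279)/(b((-4)²) - 240) = (247 - 279)/((-4)² - 240) = -32/(16 - 240) = -32/(-224) = -32*(-1/224) = ⅐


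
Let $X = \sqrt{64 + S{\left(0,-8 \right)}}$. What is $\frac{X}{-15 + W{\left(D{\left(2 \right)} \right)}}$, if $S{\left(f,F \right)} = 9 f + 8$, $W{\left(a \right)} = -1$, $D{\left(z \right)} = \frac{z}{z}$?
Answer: $- \frac{3 \sqrt{2}}{8} \approx -0.53033$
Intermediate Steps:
$D{\left(z \right)} = 1$
$S{\left(f,F \right)} = 8 + 9 f$
$X = 6 \sqrt{2}$ ($X = \sqrt{64 + \left(8 + 9 \cdot 0\right)} = \sqrt{64 + \left(8 + 0\right)} = \sqrt{64 + 8} = \sqrt{72} = 6 \sqrt{2} \approx 8.4853$)
$\frac{X}{-15 + W{\left(D{\left(2 \right)} \right)}} = \frac{6 \sqrt{2}}{-15 - 1} = \frac{6 \sqrt{2}}{-16} = 6 \sqrt{2} \left(- \frac{1}{16}\right) = - \frac{3 \sqrt{2}}{8}$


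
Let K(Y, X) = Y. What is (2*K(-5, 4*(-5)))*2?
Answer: -20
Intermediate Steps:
(2*K(-5, 4*(-5)))*2 = (2*(-5))*2 = -10*2 = -20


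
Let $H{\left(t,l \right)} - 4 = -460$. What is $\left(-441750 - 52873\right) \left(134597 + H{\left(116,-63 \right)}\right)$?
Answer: $-66349223843$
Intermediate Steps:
$H{\left(t,l \right)} = -456$ ($H{\left(t,l \right)} = 4 - 460 = -456$)
$\left(-441750 - 52873\right) \left(134597 + H{\left(116,-63 \right)}\right) = \left(-441750 - 52873\right) \left(134597 - 456\right) = \left(-494623\right) 134141 = -66349223843$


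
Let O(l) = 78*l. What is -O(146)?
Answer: -11388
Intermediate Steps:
-O(146) = -78*146 = -1*11388 = -11388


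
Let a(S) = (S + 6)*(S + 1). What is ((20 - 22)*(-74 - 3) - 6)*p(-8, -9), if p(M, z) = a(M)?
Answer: 2072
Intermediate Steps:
a(S) = (1 + S)*(6 + S) (a(S) = (6 + S)*(1 + S) = (1 + S)*(6 + S))
p(M, z) = 6 + M² + 7*M
((20 - 22)*(-74 - 3) - 6)*p(-8, -9) = ((20 - 22)*(-74 - 3) - 6)*(6 + (-8)² + 7*(-8)) = (-2*(-77) - 6)*(6 + 64 - 56) = (154 - 6)*14 = 148*14 = 2072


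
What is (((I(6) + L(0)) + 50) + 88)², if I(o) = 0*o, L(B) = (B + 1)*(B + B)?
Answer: 19044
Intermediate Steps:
L(B) = 2*B*(1 + B) (L(B) = (1 + B)*(2*B) = 2*B*(1 + B))
I(o) = 0
(((I(6) + L(0)) + 50) + 88)² = (((0 + 2*0*(1 + 0)) + 50) + 88)² = (((0 + 2*0*1) + 50) + 88)² = (((0 + 0) + 50) + 88)² = ((0 + 50) + 88)² = (50 + 88)² = 138² = 19044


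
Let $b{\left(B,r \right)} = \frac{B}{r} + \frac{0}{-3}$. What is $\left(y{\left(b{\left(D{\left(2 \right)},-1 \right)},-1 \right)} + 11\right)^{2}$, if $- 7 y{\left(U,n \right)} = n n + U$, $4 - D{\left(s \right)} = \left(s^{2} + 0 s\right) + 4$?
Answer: $\frac{5184}{49} \approx 105.8$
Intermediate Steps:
$D{\left(s \right)} = - s^{2}$ ($D{\left(s \right)} = 4 - \left(\left(s^{2} + 0 s\right) + 4\right) = 4 - \left(\left(s^{2} + 0\right) + 4\right) = 4 - \left(s^{2} + 4\right) = 4 - \left(4 + s^{2}\right) = - s^{2}$)
$b{\left(B,r \right)} = \frac{B}{r}$ ($b{\left(B,r \right)} = \frac{B}{r} + 0 \left(- \frac{1}{3}\right) = \frac{B}{r} + 0 = \frac{B}{r}$)
$y{\left(U,n \right)} = - \frac{U}{7} - \frac{n^{2}}{7}$ ($y{\left(U,n \right)} = - \frac{n n + U}{7} = - \frac{n^{2} + U}{7} = - \frac{U + n^{2}}{7} = - \frac{U}{7} - \frac{n^{2}}{7}$)
$\left(y{\left(b{\left(D{\left(2 \right)},-1 \right)},-1 \right)} + 11\right)^{2} = \left(\left(- \frac{- 2^{2} \frac{1}{-1}}{7} - \frac{\left(-1\right)^{2}}{7}\right) + 11\right)^{2} = \left(\left(- \frac{\left(-1\right) 4 \left(-1\right)}{7} - \frac{1}{7}\right) + 11\right)^{2} = \left(\left(- \frac{\left(-4\right) \left(-1\right)}{7} - \frac{1}{7}\right) + 11\right)^{2} = \left(\left(\left(- \frac{1}{7}\right) 4 - \frac{1}{7}\right) + 11\right)^{2} = \left(\left(- \frac{4}{7} - \frac{1}{7}\right) + 11\right)^{2} = \left(- \frac{5}{7} + 11\right)^{2} = \left(\frac{72}{7}\right)^{2} = \frac{5184}{49}$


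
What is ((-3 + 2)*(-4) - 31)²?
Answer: 729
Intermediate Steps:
((-3 + 2)*(-4) - 31)² = (-1*(-4) - 31)² = (4 - 31)² = (-27)² = 729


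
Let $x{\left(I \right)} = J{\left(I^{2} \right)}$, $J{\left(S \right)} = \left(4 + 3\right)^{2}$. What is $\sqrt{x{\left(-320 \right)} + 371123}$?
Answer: $2 \sqrt{92793} \approx 609.24$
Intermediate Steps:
$J{\left(S \right)} = 49$ ($J{\left(S \right)} = 7^{2} = 49$)
$x{\left(I \right)} = 49$
$\sqrt{x{\left(-320 \right)} + 371123} = \sqrt{49 + 371123} = \sqrt{371172} = 2 \sqrt{92793}$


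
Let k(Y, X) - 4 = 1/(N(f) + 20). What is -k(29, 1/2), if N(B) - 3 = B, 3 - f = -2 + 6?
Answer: -89/22 ≈ -4.0455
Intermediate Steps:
f = -1 (f = 3 - (-2 + 6) = 3 - 1*4 = 3 - 4 = -1)
N(B) = 3 + B
k(Y, X) = 89/22 (k(Y, X) = 4 + 1/((3 - 1) + 20) = 4 + 1/(2 + 20) = 4 + 1/22 = 89/22)
-k(29, 1/2) = -1*89/22 = -89/22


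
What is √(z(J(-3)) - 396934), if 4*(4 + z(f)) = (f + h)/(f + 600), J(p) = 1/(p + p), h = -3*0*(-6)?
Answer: I*√20565835696951/7198 ≈ 630.03*I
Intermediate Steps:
h = 0 (h = 0*(-6) = 0)
J(p) = 1/(2*p)
z(f) = -4 + f/(4*(600 + f)) (z(f) = -4 + ((f + 0)/(f + 600))/4 = -4 + (f/(600 + f))/4 = -4 + f/(4*(600 + f)))
√(z(J(-3)) - 396934) = √(15*(-640 - 1/(2*(-3)))/(4*(600 + (½)/(-3))) - 396934) = √(15*(-640 - (-1)/(2*3))/(4*(600 + (½)*(-⅓))) - 396934) = √(15*(-640 - 1*(-⅙))/(4*(600 - ⅙)) - 396934) = √(15*(-640 + ⅙)/(4*(3599/6)) - 396934) = √((15/4)*(6/3599)*(-3839/6) - 396934) = √(-57585/14396 - 396934) = √(-5714319449/14396) = I*√20565835696951/7198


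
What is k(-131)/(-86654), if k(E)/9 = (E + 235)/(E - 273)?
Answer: 117/4376027 ≈ 2.6737e-5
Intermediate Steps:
k(E) = 9*(235 + E)/(-273 + E) (k(E) = 9*((E + 235)/(E - 273)) = 9*((235 + E)/(-273 + E)) = 9*(235 + E)/(-273 + E))
k(-131)/(-86654) = (9*(235 - 131)/(-273 - 131))/(-86654) = (9*104/(-404))*(-1/86654) = (9*(-1/404)*104)*(-1/86654) = -234/101*(-1/86654) = 117/4376027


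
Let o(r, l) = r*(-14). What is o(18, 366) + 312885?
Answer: 312633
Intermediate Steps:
o(r, l) = -14*r
o(18, 366) + 312885 = -14*18 + 312885 = -252 + 312885 = 312633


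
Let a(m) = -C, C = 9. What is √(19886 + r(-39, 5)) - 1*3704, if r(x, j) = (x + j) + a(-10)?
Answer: -3704 + √19843 ≈ -3563.1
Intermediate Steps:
a(m) = -9 (a(m) = -1*9 = -9)
r(x, j) = -9 + j + x (r(x, j) = (x + j) - 9 = (j + x) - 9 = -9 + j + x)
√(19886 + r(-39, 5)) - 1*3704 = √(19886 + (-9 + 5 - 39)) - 1*3704 = √(19886 - 43) - 3704 = √19843 - 3704 = -3704 + √19843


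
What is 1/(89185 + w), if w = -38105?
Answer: 1/51080 ≈ 1.9577e-5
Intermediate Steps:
1/(89185 + w) = 1/(89185 - 38105) = 1/51080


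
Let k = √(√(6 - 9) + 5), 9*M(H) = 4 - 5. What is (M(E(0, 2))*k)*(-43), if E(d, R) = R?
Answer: 43*√(5 + I*√3)/9 ≈ 10.838 + 1.824*I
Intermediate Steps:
M(H) = -⅑ (M(H) = (4 - 5)/9 = (⅑)*(-1) = -⅑)
k = √(5 + I*√3) (k = √(√(-3) + 5) = √(I*√3 + 5) = √(5 + I*√3) ≈ 2.2684 + 0.38177*I)
(M(E(0, 2))*k)*(-43) = -√(5 + I*√3)/9*(-43) = 43*√(5 + I*√3)/9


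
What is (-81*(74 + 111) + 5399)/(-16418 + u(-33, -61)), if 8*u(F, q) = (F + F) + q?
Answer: 76688/131471 ≈ 0.58331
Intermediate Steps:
u(F, q) = F/4 + q/8 (u(F, q) = ((F + F) + q)/8 = (2*F + q)/8 = (q + 2*F)/8 = F/4 + q/8)
(-81*(74 + 111) + 5399)/(-16418 + u(-33, -61)) = (-81*(74 + 111) + 5399)/(-16418 + ((¼)*(-33) + (⅛)*(-61))) = (-81*185 + 5399)/(-16418 + (-33/4 - 61/8)) = (-14985 + 5399)/(-16418 - 127/8) = -9586/(-131471/8) = -9586*(-8/131471) = 76688/131471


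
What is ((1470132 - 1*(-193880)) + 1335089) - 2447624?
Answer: 551477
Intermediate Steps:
((1470132 - 1*(-193880)) + 1335089) - 2447624 = ((1470132 + 193880) + 1335089) - 2447624 = (1664012 + 1335089) - 2447624 = 2999101 - 2447624 = 551477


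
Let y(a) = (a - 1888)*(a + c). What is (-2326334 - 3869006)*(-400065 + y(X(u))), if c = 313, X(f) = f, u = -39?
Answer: 5749665826420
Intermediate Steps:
y(a) = (-1888 + a)*(313 + a) (y(a) = (a - 1888)*(a + 313) = (-1888 + a)*(313 + a))
(-2326334 - 3869006)*(-400065 + y(X(u))) = (-2326334 - 3869006)*(-400065 + (-590944 + (-39)**2 - 1575*(-39))) = -6195340*(-400065 + (-590944 + 1521 + 61425)) = -6195340*(-400065 - 527998) = -6195340*(-928063) = 5749665826420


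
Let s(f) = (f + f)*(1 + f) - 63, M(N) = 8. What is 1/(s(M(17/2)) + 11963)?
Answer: 1/12044 ≈ 8.3029e-5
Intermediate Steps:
s(f) = -63 + 2*f*(1 + f) (s(f) = (2*f)*(1 + f) - 63 = 2*f*(1 + f) - 63 = -63 + 2*f*(1 + f))
1/(s(M(17/2)) + 11963) = 1/((-63 + 2*8 + 2*8²) + 11963) = 1/((-63 + 16 + 2*64) + 11963) = 1/((-63 + 16 + 128) + 11963) = 1/(81 + 11963) = 1/12044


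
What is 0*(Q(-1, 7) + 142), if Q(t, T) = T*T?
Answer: 0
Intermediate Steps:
Q(t, T) = T**2
0*(Q(-1, 7) + 142) = 0*(7**2 + 142) = 0*(49 + 142) = 0*191 = 0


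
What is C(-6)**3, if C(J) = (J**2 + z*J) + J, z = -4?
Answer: 157464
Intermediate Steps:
C(J) = J**2 - 3*J (C(J) = (J**2 - 4*J) + J = J**2 - 3*J)
C(-6)**3 = (-6*(-3 - 6))**3 = (-6*(-9))**3 = 54**3 = 157464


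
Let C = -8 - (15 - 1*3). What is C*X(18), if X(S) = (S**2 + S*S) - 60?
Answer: -11760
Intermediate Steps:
C = -20 (C = -8 - (15 - 3) = -8 - 1*12 = -8 - 12 = -20)
X(S) = -60 + 2*S**2 (X(S) = (S**2 + S**2) - 60 = 2*S**2 - 60 = -60 + 2*S**2)
C*X(18) = -20*(-60 + 2*18**2) = -20*(-60 + 2*324) = -20*(-60 + 648) = -20*588 = -11760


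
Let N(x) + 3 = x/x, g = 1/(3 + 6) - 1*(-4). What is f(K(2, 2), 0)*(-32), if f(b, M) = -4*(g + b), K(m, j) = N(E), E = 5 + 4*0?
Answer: 2432/9 ≈ 270.22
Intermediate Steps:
E = 5 (E = 5 + 0 = 5)
g = 37/9 (g = 1/9 + 4 = 37/9 ≈ 4.1111)
N(x) = -2 (N(x) = -3 + x/x = -3 + 1 = -2)
K(m, j) = -2
f(b, M) = -148/9 - 4*b (f(b, M) = -4*(37/9 + b) = -148/9 - 4*b)
f(K(2, 2), 0)*(-32) = (-148/9 - 4*(-2))*(-32) = (-148/9 + 8)*(-32) = -76/9*(-32) = 2432/9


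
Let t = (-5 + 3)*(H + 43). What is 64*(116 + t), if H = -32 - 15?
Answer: 7936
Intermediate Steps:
H = -47
t = 8 (t = (-5 + 3)*(-47 + 43) = -2*(-4) = 8)
64*(116 + t) = 64*(116 + 8) = 64*124 = 7936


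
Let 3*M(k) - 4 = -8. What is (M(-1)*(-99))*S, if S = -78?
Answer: -10296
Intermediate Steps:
M(k) = -4/3 (M(k) = 4/3 + (⅓)*(-8) = 4/3 - 8/3 = -4/3)
(M(-1)*(-99))*S = -4/3*(-99)*(-78) = 132*(-78) = -10296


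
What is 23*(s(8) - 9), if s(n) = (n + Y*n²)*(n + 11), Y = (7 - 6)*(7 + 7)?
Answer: 394841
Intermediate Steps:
Y = 14 (Y = 1*14 = 14)
s(n) = (11 + n)*(n + 14*n²) (s(n) = (n + 14*n²)*(n + 11) = (n + 14*n²)*(11 + n) = (11 + n)*(n + 14*n²))
23*(s(8) - 9) = 23*(8*(11 + 14*8² + 155*8) - 9) = 23*(8*(11 + 14*64 + 1240) - 9) = 23*(8*(11 + 896 + 1240) - 9) = 23*(8*2147 - 9) = 23*(17176 - 9) = 23*17167 = 394841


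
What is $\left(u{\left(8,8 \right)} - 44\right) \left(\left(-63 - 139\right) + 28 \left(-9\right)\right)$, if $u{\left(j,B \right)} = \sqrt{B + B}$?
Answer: $18160$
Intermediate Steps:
$u{\left(j,B \right)} = \sqrt{2} \sqrt{B}$ ($u{\left(j,B \right)} = \sqrt{2 B} = \sqrt{2} \sqrt{B}$)
$\left(u{\left(8,8 \right)} - 44\right) \left(\left(-63 - 139\right) + 28 \left(-9\right)\right) = \left(\sqrt{2} \sqrt{8} - 44\right) \left(\left(-63 - 139\right) + 28 \left(-9\right)\right) = \left(\sqrt{2} \cdot 2 \sqrt{2} - 44\right) \left(-202 - 252\right) = \left(4 - 44\right) \left(-454\right) = \left(-40\right) \left(-454\right) = 18160$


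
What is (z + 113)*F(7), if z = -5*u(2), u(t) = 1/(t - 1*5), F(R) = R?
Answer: 2408/3 ≈ 802.67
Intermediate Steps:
u(t) = 1/(-5 + t) (u(t) = 1/(t - 5) = 1/(-5 + t))
z = 5/3 (z = -5/(-5 + 2) = -5/(-3) = -5*(-1/3) = 5/3 ≈ 1.6667)
(z + 113)*F(7) = (5/3 + 113)*7 = (344/3)*7 = 2408/3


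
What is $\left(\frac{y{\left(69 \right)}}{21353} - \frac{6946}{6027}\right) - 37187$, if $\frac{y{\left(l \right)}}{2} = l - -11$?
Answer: $- \frac{4785910877915}{128694531} \approx -37188.0$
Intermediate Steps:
$y{\left(l \right)} = 22 + 2 l$ ($y{\left(l \right)} = 2 \left(l - -11\right) = 2 \left(l + 11\right) = 2 \left(11 + l\right) = 22 + 2 l$)
$\left(\frac{y{\left(69 \right)}}{21353} - \frac{6946}{6027}\right) - 37187 = \left(\frac{22 + 2 \cdot 69}{21353} - \frac{6946}{6027}\right) - 37187 = \left(\left(22 + 138\right) \frac{1}{21353} - \frac{6946}{6027}\right) - 37187 = \left(160 \cdot \frac{1}{21353} - \frac{6946}{6027}\right) - 37187 = \left(\frac{160}{21353} - \frac{6946}{6027}\right) - 37187 = - \frac{147353618}{128694531} - 37187 = - \frac{4785910877915}{128694531}$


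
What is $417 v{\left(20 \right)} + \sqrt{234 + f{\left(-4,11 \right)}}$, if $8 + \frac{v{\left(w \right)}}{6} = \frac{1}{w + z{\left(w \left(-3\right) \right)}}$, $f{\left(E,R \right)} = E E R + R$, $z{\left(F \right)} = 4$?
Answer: $- \frac{79647}{4} + \sqrt{421} \approx -19891.0$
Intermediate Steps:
$f{\left(E,R \right)} = R + R E^{2}$ ($f{\left(E,R \right)} = E^{2} R + R = R E^{2} + R = R + R E^{2}$)
$v{\left(w \right)} = -48 + \frac{6}{4 + w}$ ($v{\left(w \right)} = -48 + \frac{6}{w + 4} = -48 + \frac{6}{4 + w}$)
$417 v{\left(20 \right)} + \sqrt{234 + f{\left(-4,11 \right)}} = 417 \frac{6 \left(-31 - 160\right)}{4 + 20} + \sqrt{234 + 11 \left(1 + \left(-4\right)^{2}\right)} = 417 \frac{6 \left(-31 - 160\right)}{24} + \sqrt{234 + 11 \left(1 + 16\right)} = 417 \cdot 6 \cdot \frac{1}{24} \left(-191\right) + \sqrt{234 + 11 \cdot 17} = 417 \left(- \frac{191}{4}\right) + \sqrt{234 + 187} = - \frac{79647}{4} + \sqrt{421}$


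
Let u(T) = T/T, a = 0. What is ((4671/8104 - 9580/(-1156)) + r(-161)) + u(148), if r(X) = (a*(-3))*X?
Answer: 23101055/2342056 ≈ 9.8636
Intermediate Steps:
u(T) = 1
r(X) = 0 (r(X) = (0*(-3))*X = 0*X = 0)
((4671/8104 - 9580/(-1156)) + r(-161)) + u(148) = ((4671/8104 - 9580/(-1156)) + 0) + 1 = ((4671*(1/8104) - 9580*(-1/1156)) + 0) + 1 = ((4671/8104 + 2395/289) + 0) + 1 = (20758999/2342056 + 0) + 1 = 20758999/2342056 + 1 = 23101055/2342056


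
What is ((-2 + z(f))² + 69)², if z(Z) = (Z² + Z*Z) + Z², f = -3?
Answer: 481636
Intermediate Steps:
z(Z) = 3*Z² (z(Z) = (Z² + Z²) + Z² = 2*Z² + Z² = 3*Z²)
((-2 + z(f))² + 69)² = ((-2 + 3*(-3)²)² + 69)² = ((-2 + 3*9)² + 69)² = ((-2 + 27)² + 69)² = (25² + 69)² = (625 + 69)² = 694² = 481636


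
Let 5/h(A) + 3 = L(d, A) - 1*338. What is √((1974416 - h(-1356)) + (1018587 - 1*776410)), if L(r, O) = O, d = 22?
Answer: √6383364479222/1697 ≈ 1488.8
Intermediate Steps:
h(A) = 5/(-341 + A) (h(A) = 5/(-3 + (A - 1*338)) = 5/(-3 + (A - 338)) = 5/(-3 + (-338 + A)) = 5/(-341 + A))
√((1974416 - h(-1356)) + (1018587 - 1*776410)) = √((1974416 - 5/(-341 - 1356)) + (1018587 - 1*776410)) = √((1974416 - 5/(-1697)) + (1018587 - 776410)) = √((1974416 - 5*(-1)/1697) + 242177) = √((1974416 - 1*(-5/1697)) + 242177) = √((1974416 + 5/1697) + 242177) = √(3350583957/1697 + 242177) = √(3761558326/1697) = √6383364479222/1697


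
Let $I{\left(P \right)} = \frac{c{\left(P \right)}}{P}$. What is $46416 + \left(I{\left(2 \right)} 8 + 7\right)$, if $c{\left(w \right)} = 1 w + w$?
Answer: $46439$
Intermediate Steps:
$c{\left(w \right)} = 2 w$ ($c{\left(w \right)} = w + w = 2 w$)
$I{\left(P \right)} = 2$ ($I{\left(P \right)} = \frac{2 P}{P} = 2$)
$46416 + \left(I{\left(2 \right)} 8 + 7\right) = 46416 + \left(2 \cdot 8 + 7\right) = 46416 + \left(16 + 7\right) = 46416 + 23 = 46439$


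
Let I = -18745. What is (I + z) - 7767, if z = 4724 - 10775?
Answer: -32563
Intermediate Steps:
z = -6051
(I + z) - 7767 = (-18745 - 6051) - 7767 = -24796 - 7767 = -32563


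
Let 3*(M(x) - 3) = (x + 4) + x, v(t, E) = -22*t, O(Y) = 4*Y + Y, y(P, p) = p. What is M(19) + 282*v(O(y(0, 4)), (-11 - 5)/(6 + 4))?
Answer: -124063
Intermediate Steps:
O(Y) = 5*Y
M(x) = 13/3 + 2*x/3 (M(x) = 3 + ((x + 4) + x)/3 = 3 + ((4 + x) + x)/3 = 3 + (4 + 2*x)/3 = 3 + (4/3 + 2*x/3) = 13/3 + 2*x/3)
M(19) + 282*v(O(y(0, 4)), (-11 - 5)/(6 + 4)) = (13/3 + (⅔)*19) + 282*(-110*4) = (13/3 + 38/3) + 282*(-22*20) = 17 + 282*(-440) = 17 - 124080 = -124063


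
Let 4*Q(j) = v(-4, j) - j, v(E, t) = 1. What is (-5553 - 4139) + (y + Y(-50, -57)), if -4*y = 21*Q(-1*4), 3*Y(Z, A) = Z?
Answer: -466331/48 ≈ -9715.2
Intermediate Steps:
Y(Z, A) = Z/3
Q(j) = ¼ - j/4 (Q(j) = (1 - j)/4 = ¼ - j/4)
y = -105/16 (y = -21*(¼ - (-1)*4/4)/4 = -21*(¼ - ¼*(-4))/4 = -21*(¼ + 1)/4 = -21*5/(4*4) = -¼*105/4 = -105/16 ≈ -6.5625)
(-5553 - 4139) + (y + Y(-50, -57)) = (-5553 - 4139) + (-105/16 + (⅓)*(-50)) = -9692 + (-105/16 - 50/3) = -9692 - 1115/48 = -466331/48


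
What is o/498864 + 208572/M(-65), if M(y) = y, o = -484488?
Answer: -333591519/103930 ≈ -3209.8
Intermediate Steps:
o/498864 + 208572/M(-65) = -484488/498864 + 208572/(-65) = -484488*1/498864 + 208572*(-1/65) = -20187/20786 - 16044/5 = -333591519/103930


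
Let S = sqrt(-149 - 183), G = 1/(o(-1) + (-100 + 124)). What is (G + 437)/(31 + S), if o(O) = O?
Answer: 311612/29739 - 20104*I*sqrt(83)/29739 ≈ 10.478 - 6.1588*I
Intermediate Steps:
G = 1/23 (G = 1/(-1 + (-100 + 124)) = 1/(-1 + 24) = 1/23 ≈ 0.043478)
S = 2*I*sqrt(83) (S = sqrt(-332) = 2*I*sqrt(83) ≈ 18.221*I)
(G + 437)/(31 + S) = (1/23 + 437)/(31 + 2*I*sqrt(83)) = 10052/(23*(31 + 2*I*sqrt(83)))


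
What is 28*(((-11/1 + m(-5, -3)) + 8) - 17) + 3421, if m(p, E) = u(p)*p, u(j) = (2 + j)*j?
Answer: 761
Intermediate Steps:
u(j) = j*(2 + j)
m(p, E) = p²*(2 + p) (m(p, E) = (p*(2 + p))*p = p²*(2 + p))
28*(((-11/1 + m(-5, -3)) + 8) - 17) + 3421 = 28*(((-11/1 + (-5)²*(2 - 5)) + 8) - 17) + 3421 = 28*(((-11*1 + 25*(-3)) + 8) - 17) + 3421 = 28*(((-11 - 75) + 8) - 17) + 3421 = 28*((-86 + 8) - 17) + 3421 = 28*(-78 - 17) + 3421 = 28*(-95) + 3421 = -2660 + 3421 = 761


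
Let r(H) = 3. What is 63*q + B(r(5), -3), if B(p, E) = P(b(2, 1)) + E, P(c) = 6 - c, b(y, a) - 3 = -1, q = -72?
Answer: -4535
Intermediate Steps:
b(y, a) = 2 (b(y, a) = 3 - 1 = 2)
B(p, E) = 4 + E (B(p, E) = (6 - 1*2) + E = (6 - 2) + E = 4 + E)
63*q + B(r(5), -3) = 63*(-72) + (4 - 3) = -4536 + 1 = -4535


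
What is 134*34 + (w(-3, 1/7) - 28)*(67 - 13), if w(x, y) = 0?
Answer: 3044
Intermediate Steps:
134*34 + (w(-3, 1/7) - 28)*(67 - 13) = 134*34 + (0 - 28)*(67 - 13) = 4556 - 28*54 = 4556 - 1512 = 3044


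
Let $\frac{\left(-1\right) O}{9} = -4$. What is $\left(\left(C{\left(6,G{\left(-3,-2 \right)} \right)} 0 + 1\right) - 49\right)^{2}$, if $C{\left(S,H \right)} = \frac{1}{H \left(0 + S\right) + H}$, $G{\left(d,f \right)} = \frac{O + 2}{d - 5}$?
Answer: $2304$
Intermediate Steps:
$O = 36$ ($O = \left(-9\right) \left(-4\right) = 36$)
$G{\left(d,f \right)} = \frac{38}{-5 + d}$ ($G{\left(d,f \right)} = \frac{36 + 2}{d - 5} = \frac{38}{-5 + d}$)
$C{\left(S,H \right)} = \frac{1}{H + H S}$ ($C{\left(S,H \right)} = \frac{1}{H S + H} = \frac{1}{H + H S}$)
$\left(\left(C{\left(6,G{\left(-3,-2 \right)} \right)} 0 + 1\right) - 49\right)^{2} = \left(\left(\frac{1}{\frac{38}{-5 - 3} \left(1 + 6\right)} 0 + 1\right) - 49\right)^{2} = \left(\left(\frac{1}{\frac{38}{-8} \cdot 7} \cdot 0 + 1\right) - 49\right)^{2} = \left(\left(\frac{1}{38 \left(- \frac{1}{8}\right)} \frac{1}{7} \cdot 0 + 1\right) - 49\right)^{2} = \left(\left(\frac{1}{- \frac{19}{4}} \cdot \frac{1}{7} \cdot 0 + 1\right) - 49\right)^{2} = \left(\left(\left(- \frac{4}{19}\right) \frac{1}{7} \cdot 0 + 1\right) - 49\right)^{2} = \left(\left(\left(- \frac{4}{133}\right) 0 + 1\right) - 49\right)^{2} = \left(\left(0 + 1\right) - 49\right)^{2} = \left(1 - 49\right)^{2} = \left(-48\right)^{2} = 2304$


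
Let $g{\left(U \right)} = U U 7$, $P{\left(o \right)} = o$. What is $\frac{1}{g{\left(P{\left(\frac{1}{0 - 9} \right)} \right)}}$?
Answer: $\frac{81}{7} \approx 11.571$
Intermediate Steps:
$g{\left(U \right)} = 7 U^{2}$ ($g{\left(U \right)} = U^{2} \cdot 7 = 7 U^{2}$)
$\frac{1}{g{\left(P{\left(\frac{1}{0 - 9} \right)} \right)}} = \frac{1}{7 \left(\frac{1}{0 - 9}\right)^{2}} = \frac{1}{7 \left(\frac{1}{-9}\right)^{2}} = \frac{1}{7 \left(- \frac{1}{9}\right)^{2}} = \frac{1}{7 \cdot \frac{1}{81}} = \frac{1}{\frac{7}{81}} = \frac{81}{7}$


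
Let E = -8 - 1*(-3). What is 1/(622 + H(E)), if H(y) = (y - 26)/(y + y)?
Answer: 10/6251 ≈ 0.0015997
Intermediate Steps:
E = -5 (E = -8 + 3 = -5)
H(y) = (-26 + y)/(2*y) (H(y) = (-26 + y)/((2*y)) = (-26 + y)*(1/(2*y)) = (-26 + y)/(2*y))
1/(622 + H(E)) = 1/(622 + (1/2)*(-26 - 5)/(-5)) = 1/(622 + (1/2)*(-1/5)*(-31)) = 1/(622 + 31/10) = 1/(6251/10) = 10/6251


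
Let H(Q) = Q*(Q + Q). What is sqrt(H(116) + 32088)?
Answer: 10*sqrt(590) ≈ 242.90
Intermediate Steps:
H(Q) = 2*Q**2 (H(Q) = Q*(2*Q) = 2*Q**2)
sqrt(H(116) + 32088) = sqrt(2*116**2 + 32088) = sqrt(2*13456 + 32088) = sqrt(26912 + 32088) = sqrt(59000) = 10*sqrt(590)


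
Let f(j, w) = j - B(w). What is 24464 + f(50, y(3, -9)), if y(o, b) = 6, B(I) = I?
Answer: 24508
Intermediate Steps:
f(j, w) = j - w
24464 + f(50, y(3, -9)) = 24464 + (50 - 1*6) = 24464 + (50 - 6) = 24464 + 44 = 24508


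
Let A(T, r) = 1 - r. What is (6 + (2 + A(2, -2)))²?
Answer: 121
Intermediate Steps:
(6 + (2 + A(2, -2)))² = (6 + (2 + (1 - 1*(-2))))² = (6 + (2 + (1 + 2)))² = (6 + (2 + 3))² = (6 + 5)² = 11² = 121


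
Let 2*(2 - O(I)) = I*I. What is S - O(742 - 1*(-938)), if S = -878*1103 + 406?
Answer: 443170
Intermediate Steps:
S = -968028 (S = -968434 + 406 = -968028)
O(I) = 2 - I²/2 (O(I) = 2 - I*I/2 = 2 - I²/2)
S - O(742 - 1*(-938)) = -968028 - (2 - (742 - 1*(-938))²/2) = -968028 - (2 - (742 + 938)²/2) = -968028 - (2 - ½*1680²) = -968028 - (2 - ½*2822400) = -968028 - (2 - 1411200) = -968028 - 1*(-1411198) = -968028 + 1411198 = 443170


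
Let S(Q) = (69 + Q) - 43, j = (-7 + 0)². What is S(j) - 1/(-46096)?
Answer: 3457201/46096 ≈ 75.000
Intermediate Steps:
j = 49 (j = (-7)² = 49)
S(Q) = 26 + Q
S(j) - 1/(-46096) = (26 + 49) - 1/(-46096) = 75 - 1*(-1/46096) = 75 + 1/46096 = 3457201/46096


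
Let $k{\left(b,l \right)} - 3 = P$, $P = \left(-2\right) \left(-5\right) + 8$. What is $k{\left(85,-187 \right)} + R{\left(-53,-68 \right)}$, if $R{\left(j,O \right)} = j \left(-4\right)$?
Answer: $233$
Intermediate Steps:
$R{\left(j,O \right)} = - 4 j$
$P = 18$ ($P = 10 + 8 = 18$)
$k{\left(b,l \right)} = 21$ ($k{\left(b,l \right)} = 3 + 18 = 21$)
$k{\left(85,-187 \right)} + R{\left(-53,-68 \right)} = 21 - -212 = 21 + 212 = 233$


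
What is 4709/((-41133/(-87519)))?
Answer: 137375657/13711 ≈ 10019.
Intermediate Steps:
4709/((-41133/(-87519))) = 4709/((-41133*(-1/87519))) = 4709/(13711/29173) = 4709*(29173/13711) = 137375657/13711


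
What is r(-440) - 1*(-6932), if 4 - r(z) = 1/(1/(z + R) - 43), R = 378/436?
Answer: 28553187067/4116651 ≈ 6936.0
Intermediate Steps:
R = 189/218 (R = 378*(1/436) = 189/218 ≈ 0.86697)
r(z) = 4 - 1/(-43 + 1/(189/218 + z)) (r(z) = 4 - 1/(1/(z + 189/218) - 43) = 4 - 1/(1/(189/218 + z) - 43) = 4 - 1/(-43 + 1/(189/218 + z)))
r(-440) - 1*(-6932) = (31825 + 37714*(-440))/(7909 + 9374*(-440)) - 1*(-6932) = (31825 - 16594160)/(7909 - 4124560) + 6932 = -16562335/(-4116651) + 6932 = -1/4116651*(-16562335) + 6932 = 16562335/4116651 + 6932 = 28553187067/4116651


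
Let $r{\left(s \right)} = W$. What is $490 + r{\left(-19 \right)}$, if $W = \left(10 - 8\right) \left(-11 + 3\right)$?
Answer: $474$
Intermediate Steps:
$W = -16$ ($W = 2 \left(-8\right) = -16$)
$r{\left(s \right)} = -16$
$490 + r{\left(-19 \right)} = 490 - 16 = 474$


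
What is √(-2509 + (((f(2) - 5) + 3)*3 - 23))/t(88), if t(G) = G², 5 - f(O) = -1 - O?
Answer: I*√2514/7744 ≈ 0.0064747*I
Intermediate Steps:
f(O) = 6 + O (f(O) = 5 - (-1 - O) = 5 + (1 + O) = 6 + O)
√(-2509 + (((f(2) - 5) + 3)*3 - 23))/t(88) = √(-2509 + ((((6 + 2) - 5) + 3)*3 - 23))/(88²) = √(-2509 + (((8 - 5) + 3)*3 - 23))/7744 = √(-2509 + ((3 + 3)*3 - 23))*(1/7744) = √(-2509 + (6*3 - 23))*(1/7744) = √(-2509 + (18 - 23))*(1/7744) = √(-2509 - 5)*(1/7744) = √(-2514)*(1/7744) = (I*√2514)*(1/7744) = I*√2514/7744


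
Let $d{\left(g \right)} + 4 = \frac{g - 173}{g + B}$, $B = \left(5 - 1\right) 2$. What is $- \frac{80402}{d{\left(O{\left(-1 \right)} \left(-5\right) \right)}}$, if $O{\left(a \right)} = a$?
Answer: $\frac{522613}{110} \approx 4751.0$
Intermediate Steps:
$B = 8$ ($B = 4 \cdot 2 = 8$)
$d{\left(g \right)} = -4 + \frac{-173 + g}{8 + g}$ ($d{\left(g \right)} = -4 + \frac{g - 173}{g + 8} = -4 + \frac{g - 173}{8 + g} = -4 + \frac{-173 + g}{8 + g}$)
$- \frac{80402}{d{\left(O{\left(-1 \right)} \left(-5\right) \right)}} = - \frac{80402}{\frac{1}{8 - -5} \left(-205 - 3 \left(\left(-1\right) \left(-5\right)\right)\right)} = - \frac{80402}{\frac{1}{8 + 5} \left(-205 - 15\right)} = - \frac{80402}{\frac{1}{13} \left(-205 - 15\right)} = - \frac{80402}{\frac{1}{13} \left(-220\right)} = - \frac{80402}{- \frac{220}{13}} = \left(-80402\right) \left(- \frac{13}{220}\right) = \frac{522613}{110}$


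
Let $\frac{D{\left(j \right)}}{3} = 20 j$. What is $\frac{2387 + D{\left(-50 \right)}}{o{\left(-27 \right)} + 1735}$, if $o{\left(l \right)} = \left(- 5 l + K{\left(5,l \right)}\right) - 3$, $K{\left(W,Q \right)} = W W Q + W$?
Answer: $- \frac{613}{1197} \approx -0.51211$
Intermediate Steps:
$D{\left(j \right)} = 60 j$ ($D{\left(j \right)} = 3 \cdot 20 j = 60 j$)
$K{\left(W,Q \right)} = W + Q W^{2}$ ($K{\left(W,Q \right)} = W^{2} Q + W = Q W^{2} + W = W + Q W^{2}$)
$o{\left(l \right)} = 2 + 20 l$ ($o{\left(l \right)} = \left(- 5 l + 5 \left(1 + l 5\right)\right) - 3 = \left(- 5 l + 5 \left(1 + 5 l\right)\right) - 3 = \left(- 5 l + \left(5 + 25 l\right)\right) - 3 = \left(5 + 20 l\right) - 3 = 2 + 20 l$)
$\frac{2387 + D{\left(-50 \right)}}{o{\left(-27 \right)} + 1735} = \frac{2387 + 60 \left(-50\right)}{\left(2 + 20 \left(-27\right)\right) + 1735} = \frac{2387 - 3000}{\left(2 - 540\right) + 1735} = - \frac{613}{-538 + 1735} = - \frac{613}{1197}$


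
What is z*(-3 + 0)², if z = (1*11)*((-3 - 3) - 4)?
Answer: -990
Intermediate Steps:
z = -110 (z = 11*(-6 - 4) = 11*(-10) = -110)
z*(-3 + 0)² = -110*(-3 + 0)² = -110*(-3)² = -110*9 = -990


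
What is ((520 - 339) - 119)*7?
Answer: 434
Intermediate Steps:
((520 - 339) - 119)*7 = (181 - 119)*7 = 62*7 = 434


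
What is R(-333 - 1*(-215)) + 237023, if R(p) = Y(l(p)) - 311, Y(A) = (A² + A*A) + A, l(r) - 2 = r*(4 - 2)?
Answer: 345990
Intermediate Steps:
l(r) = 2 + 2*r (l(r) = 2 + r*(4 - 2) = 2 + r*2 = 2 + 2*r)
Y(A) = A + 2*A² (Y(A) = (A² + A²) + A = 2*A² + A = A + 2*A²)
R(p) = -311 + (2 + 2*p)*(5 + 4*p) (R(p) = (2 + 2*p)*(1 + 2*(2 + 2*p)) - 311 = (2 + 2*p)*(1 + (4 + 4*p)) - 311 = (2 + 2*p)*(5 + 4*p) - 311 = -311 + (2 + 2*p)*(5 + 4*p))
R(-333 - 1*(-215)) + 237023 = (-301 + 8*(-333 - 1*(-215))² + 18*(-333 - 1*(-215))) + 237023 = (-301 + 8*(-333 + 215)² + 18*(-333 + 215)) + 237023 = (-301 + 8*(-118)² + 18*(-118)) + 237023 = (-301 + 8*13924 - 2124) + 237023 = (-301 + 111392 - 2124) + 237023 = 108967 + 237023 = 345990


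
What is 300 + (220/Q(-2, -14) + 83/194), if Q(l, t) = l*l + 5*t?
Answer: 172909/582 ≈ 297.09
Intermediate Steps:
Q(l, t) = l² + 5*t
300 + (220/Q(-2, -14) + 83/194) = 300 + (220/((-2)² + 5*(-14)) + 83/194) = 300 + (220/(4 - 70) + 83*(1/194)) = 300 + (220/(-66) + 83/194) = 300 + (220*(-1/66) + 83/194) = 300 + (-10/3 + 83/194) = 300 - 1691/582 = 172909/582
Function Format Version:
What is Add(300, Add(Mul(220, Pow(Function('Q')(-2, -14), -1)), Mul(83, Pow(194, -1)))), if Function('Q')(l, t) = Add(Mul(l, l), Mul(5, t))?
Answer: Rational(172909, 582) ≈ 297.09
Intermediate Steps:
Function('Q')(l, t) = Add(Pow(l, 2), Mul(5, t))
Add(300, Add(Mul(220, Pow(Function('Q')(-2, -14), -1)), Mul(83, Pow(194, -1)))) = Add(300, Add(Mul(220, Pow(Add(Pow(-2, 2), Mul(5, -14)), -1)), Mul(83, Pow(194, -1)))) = Add(300, Add(Mul(220, Pow(Add(4, -70), -1)), Mul(83, Rational(1, 194)))) = Add(300, Add(Mul(220, Pow(-66, -1)), Rational(83, 194))) = Add(300, Add(Mul(220, Rational(-1, 66)), Rational(83, 194))) = Add(300, Add(Rational(-10, 3), Rational(83, 194))) = Add(300, Rational(-1691, 582)) = Rational(172909, 582)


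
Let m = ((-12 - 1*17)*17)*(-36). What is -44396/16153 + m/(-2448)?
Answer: -646021/64612 ≈ -9.9985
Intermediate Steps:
m = 17748 (m = ((-12 - 17)*17)*(-36) = -29*17*(-36) = -493*(-36) = 17748)
-44396/16153 + m/(-2448) = -44396/16153 + 17748/(-2448) = -44396*1/16153 + 17748*(-1/2448) = -44396/16153 - 29/4 = -646021/64612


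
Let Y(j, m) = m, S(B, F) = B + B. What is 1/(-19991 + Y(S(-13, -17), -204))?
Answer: -1/20195 ≈ -4.9517e-5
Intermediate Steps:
S(B, F) = 2*B
1/(-19991 + Y(S(-13, -17), -204)) = 1/(-19991 - 204) = 1/(-20195) = -1/20195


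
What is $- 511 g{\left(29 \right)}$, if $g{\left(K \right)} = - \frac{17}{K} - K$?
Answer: $\frac{438438}{29} \approx 15119.0$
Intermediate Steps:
$g{\left(K \right)} = - K - \frac{17}{K}$
$- 511 g{\left(29 \right)} = - 511 \left(\left(-1\right) 29 - \frac{17}{29}\right) = - 511 \left(-29 - \frac{17}{29}\right) = \left(-511\right) \left(- \frac{858}{29}\right) = \frac{438438}{29}$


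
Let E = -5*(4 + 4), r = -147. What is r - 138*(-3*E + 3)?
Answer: -17121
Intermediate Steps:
E = -40 (E = -5*8 = -40)
r - 138*(-3*E + 3) = -147 - 138*(-3*(-40) + 3) = -147 - 138*(120 + 3) = -147 - 138*123 = -147 - 16974 = -17121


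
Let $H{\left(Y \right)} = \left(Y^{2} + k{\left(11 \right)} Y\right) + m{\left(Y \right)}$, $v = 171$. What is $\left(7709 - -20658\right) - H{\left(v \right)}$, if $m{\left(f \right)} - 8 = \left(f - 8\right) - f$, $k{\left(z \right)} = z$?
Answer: $-2755$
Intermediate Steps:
$m{\left(f \right)} = 0$ ($m{\left(f \right)} = 8 + \left(\left(f - 8\right) - f\right) = 8 + \left(\left(-8 + f\right) - f\right) = 8 - 8 = 0$)
$H{\left(Y \right)} = Y^{2} + 11 Y$ ($H{\left(Y \right)} = \left(Y^{2} + 11 Y\right) + 0 = Y^{2} + 11 Y$)
$\left(7709 - -20658\right) - H{\left(v \right)} = \left(7709 - -20658\right) - 171 \left(11 + 171\right) = \left(7709 + 20658\right) - 171 \cdot 182 = 28367 - 31122 = -2755$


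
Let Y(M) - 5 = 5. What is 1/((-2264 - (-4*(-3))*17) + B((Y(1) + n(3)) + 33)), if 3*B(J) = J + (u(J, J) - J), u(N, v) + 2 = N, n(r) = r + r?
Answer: -3/7357 ≈ -0.00040777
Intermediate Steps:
Y(M) = 10 (Y(M) = 5 + 5 = 10)
n(r) = 2*r
u(N, v) = -2 + N
B(J) = -⅔ + J/3 (B(J) = (J + ((-2 + J) - J))/3 = (J - 2)/3 = (-2 + J)/3 = -⅔ + J/3)
1/((-2264 - (-4*(-3))*17) + B((Y(1) + n(3)) + 33)) = 1/((-2264 - (-4*(-3))*17) + (-⅔ + ((10 + 2*3) + 33)/3)) = 1/((-2264 - 12*17) + (-⅔ + ((10 + 6) + 33)/3)) = 1/((-2264 - 1*204) + (-⅔ + (16 + 33)/3)) = 1/((-2264 - 204) + (-⅔ + (⅓)*49)) = 1/(-2468 + (-⅔ + 49/3)) = 1/(-2468 + 47/3) = 1/(-7357/3) = -3/7357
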